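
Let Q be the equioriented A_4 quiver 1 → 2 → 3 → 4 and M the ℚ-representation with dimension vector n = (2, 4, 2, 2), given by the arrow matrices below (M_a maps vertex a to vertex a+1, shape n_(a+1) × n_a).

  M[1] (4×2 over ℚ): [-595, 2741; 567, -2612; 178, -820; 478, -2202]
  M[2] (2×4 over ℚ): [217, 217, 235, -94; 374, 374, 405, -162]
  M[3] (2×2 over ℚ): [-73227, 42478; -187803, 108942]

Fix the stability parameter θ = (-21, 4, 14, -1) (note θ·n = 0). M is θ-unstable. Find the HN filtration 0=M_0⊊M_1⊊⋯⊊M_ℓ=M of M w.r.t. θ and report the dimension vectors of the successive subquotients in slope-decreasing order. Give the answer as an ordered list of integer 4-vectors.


Barcode: M ≅ I[1,3], I[1,4], I[2,2]^2, I[4,4]. HN layers by μ_θ (5 steps, strictly decreasing):
  μ^(1)=14; μ^(2)=13/2; μ^(3)=4; μ^(4)=-1; μ^(5)=-21

((0, 0, 1, 0); (0, 0, 1, 1); (0, 4, 0, 0); (0, 0, 0, 1); (2, 0, 0, 0))


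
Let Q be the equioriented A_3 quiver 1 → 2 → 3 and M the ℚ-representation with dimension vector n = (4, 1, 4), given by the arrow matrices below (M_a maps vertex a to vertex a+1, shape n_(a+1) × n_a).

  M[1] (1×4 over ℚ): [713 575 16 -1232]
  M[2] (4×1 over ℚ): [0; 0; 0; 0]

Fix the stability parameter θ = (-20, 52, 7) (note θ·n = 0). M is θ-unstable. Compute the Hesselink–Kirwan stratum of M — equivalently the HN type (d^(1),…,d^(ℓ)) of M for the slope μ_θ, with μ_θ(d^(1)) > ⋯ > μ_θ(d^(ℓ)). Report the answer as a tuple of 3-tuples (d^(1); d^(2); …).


Via rank(M_{q-1}∘⋯∘M_p): M ≅ I[1,1]^3, I[1,2], I[3,3]^4.
μ_θ-semistable layers: μ^(1)=52; μ^(2)=7; μ^(3)=-20

((0, 1, 0); (0, 0, 4); (4, 0, 0))


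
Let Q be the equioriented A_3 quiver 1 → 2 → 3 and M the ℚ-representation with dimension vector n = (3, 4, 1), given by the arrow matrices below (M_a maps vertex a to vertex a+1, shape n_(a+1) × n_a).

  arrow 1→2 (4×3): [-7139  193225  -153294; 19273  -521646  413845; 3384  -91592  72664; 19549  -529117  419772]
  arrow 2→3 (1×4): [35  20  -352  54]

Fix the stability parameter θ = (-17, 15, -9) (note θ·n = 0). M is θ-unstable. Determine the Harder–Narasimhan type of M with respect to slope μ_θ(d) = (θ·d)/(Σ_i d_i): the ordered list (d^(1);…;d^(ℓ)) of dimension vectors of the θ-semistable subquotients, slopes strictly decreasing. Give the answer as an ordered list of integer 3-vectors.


Barcode: M ≅ I[1,2]^2, I[1,3], I[2,2]. HN layers by μ_θ (3 steps, strictly decreasing):
  μ^(1)=15; μ^(2)=3; μ^(3)=-17

((0, 3, 0); (0, 1, 1); (3, 0, 0))


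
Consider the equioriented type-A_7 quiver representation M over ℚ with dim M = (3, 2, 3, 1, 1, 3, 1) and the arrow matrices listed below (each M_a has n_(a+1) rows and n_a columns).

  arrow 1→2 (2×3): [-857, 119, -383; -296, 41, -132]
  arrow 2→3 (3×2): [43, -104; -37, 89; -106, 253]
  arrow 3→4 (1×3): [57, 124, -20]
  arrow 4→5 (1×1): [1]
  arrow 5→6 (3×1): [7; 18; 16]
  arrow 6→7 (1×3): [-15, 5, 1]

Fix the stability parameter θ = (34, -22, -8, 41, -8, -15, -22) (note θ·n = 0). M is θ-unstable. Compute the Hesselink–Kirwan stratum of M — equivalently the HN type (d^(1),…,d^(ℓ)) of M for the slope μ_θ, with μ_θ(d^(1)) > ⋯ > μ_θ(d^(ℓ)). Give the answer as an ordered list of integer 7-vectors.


Barcode: M ≅ I[1,1], I[1,3], I[1,7], I[3,3], I[6,6]^2. HN layers by μ_θ (5 steps, strictly decreasing):
  μ^(1)=34; μ^(2)=4/3; μ^(3)=0; μ^(4)=-8; μ^(5)=-15

((1, 0, 0, 0, 0, 0, 0); (1, 1, 1, 0, 0, 0, 0); (1, 1, 1, 1, 1, 1, 1); (0, 0, 1, 0, 0, 0, 0); (0, 0, 0, 0, 0, 2, 0))


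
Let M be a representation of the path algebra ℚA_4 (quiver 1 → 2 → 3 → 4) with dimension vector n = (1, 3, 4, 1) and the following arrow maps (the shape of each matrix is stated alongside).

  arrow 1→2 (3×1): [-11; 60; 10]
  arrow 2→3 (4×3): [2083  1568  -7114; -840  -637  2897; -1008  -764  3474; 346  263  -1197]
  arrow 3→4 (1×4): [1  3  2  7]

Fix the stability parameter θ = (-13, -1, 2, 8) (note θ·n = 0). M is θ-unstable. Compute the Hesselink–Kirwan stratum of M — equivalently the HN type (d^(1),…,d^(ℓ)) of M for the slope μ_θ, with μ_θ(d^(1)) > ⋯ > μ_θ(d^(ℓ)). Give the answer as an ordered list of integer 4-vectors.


Barcode: M ≅ I[1,4], I[2,3]^2, I[3,3]. HN layers by μ_θ (4 steps, strictly decreasing):
  μ^(1)=8; μ^(2)=2; μ^(3)=-1; μ^(4)=-13

((0, 0, 0, 1); (0, 0, 4, 0); (0, 3, 0, 0); (1, 0, 0, 0))


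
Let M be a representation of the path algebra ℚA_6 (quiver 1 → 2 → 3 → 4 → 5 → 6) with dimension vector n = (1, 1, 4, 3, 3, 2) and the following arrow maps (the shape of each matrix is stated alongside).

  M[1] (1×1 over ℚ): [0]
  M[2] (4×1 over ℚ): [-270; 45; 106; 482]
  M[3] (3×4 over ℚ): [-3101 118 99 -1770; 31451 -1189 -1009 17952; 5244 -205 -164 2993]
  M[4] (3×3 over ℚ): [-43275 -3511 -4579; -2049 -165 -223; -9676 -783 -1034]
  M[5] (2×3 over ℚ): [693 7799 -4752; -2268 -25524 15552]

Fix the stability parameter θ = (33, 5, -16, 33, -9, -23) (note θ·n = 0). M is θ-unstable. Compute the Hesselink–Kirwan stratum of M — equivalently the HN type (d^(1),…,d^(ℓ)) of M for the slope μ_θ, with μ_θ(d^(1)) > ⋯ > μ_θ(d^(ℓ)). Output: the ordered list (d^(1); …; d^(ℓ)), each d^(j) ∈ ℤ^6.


Barcode: M ≅ I[1,1], I[2,6], I[3,3], I[3,5]^2, I[6,6]. HN layers by μ_θ (6 steps, strictly decreasing):
  μ^(1)=33; μ^(2)=12; μ^(3)=1/3; μ^(4)=-11/2; μ^(5)=-16; μ^(6)=-23

((1, 0, 0, 0, 0, 0); (0, 0, 0, 2, 2, 0); (0, 0, 0, 1, 1, 1); (0, 1, 1, 0, 0, 0); (0, 0, 3, 0, 0, 0); (0, 0, 0, 0, 0, 1))


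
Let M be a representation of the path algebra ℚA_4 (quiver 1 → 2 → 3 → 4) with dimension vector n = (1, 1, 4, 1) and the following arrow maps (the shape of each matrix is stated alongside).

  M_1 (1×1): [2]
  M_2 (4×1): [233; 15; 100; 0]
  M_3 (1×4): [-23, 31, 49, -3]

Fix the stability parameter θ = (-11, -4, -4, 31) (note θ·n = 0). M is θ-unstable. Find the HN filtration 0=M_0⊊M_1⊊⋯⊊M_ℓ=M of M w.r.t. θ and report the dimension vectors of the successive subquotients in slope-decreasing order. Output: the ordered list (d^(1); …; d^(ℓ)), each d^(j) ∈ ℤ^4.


Via rank(M_{q-1}∘⋯∘M_p): M ≅ I[1,4], I[3,3]^3.
μ_θ-semistable layers: μ^(1)=31; μ^(2)=-4; μ^(3)=-11

((0, 0, 0, 1); (0, 1, 4, 0); (1, 0, 0, 0))


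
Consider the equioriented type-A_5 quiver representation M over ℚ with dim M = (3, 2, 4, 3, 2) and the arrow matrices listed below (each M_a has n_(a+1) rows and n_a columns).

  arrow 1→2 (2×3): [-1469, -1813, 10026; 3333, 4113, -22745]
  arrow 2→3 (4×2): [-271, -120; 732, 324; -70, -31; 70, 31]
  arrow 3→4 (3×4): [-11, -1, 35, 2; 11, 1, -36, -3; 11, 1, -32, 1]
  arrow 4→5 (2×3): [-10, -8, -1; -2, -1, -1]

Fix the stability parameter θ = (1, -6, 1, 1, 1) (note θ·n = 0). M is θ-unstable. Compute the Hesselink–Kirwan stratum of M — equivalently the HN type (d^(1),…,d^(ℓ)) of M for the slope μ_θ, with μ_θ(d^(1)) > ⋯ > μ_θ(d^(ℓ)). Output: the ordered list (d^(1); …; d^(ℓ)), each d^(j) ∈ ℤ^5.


Barcode: M ≅ I[1,1], I[1,3], I[1,5], I[3,3], I[3,5], I[4,4]. HN layers by μ_θ (2 steps, strictly decreasing):
  μ^(1)=1; μ^(2)=-5/2

((1, 0, 4, 3, 2); (2, 2, 0, 0, 0))


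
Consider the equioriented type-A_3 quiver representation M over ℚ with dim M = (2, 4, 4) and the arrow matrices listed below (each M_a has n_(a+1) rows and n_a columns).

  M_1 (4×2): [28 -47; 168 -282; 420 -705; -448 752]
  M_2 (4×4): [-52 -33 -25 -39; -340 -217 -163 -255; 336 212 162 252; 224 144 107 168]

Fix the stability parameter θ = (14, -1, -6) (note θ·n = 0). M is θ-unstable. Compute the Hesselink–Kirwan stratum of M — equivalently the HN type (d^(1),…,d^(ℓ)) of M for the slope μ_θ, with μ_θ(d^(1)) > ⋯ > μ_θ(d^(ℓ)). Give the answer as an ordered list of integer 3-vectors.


Barcode: M ≅ I[1,1], I[1,3], I[2,2]^2, I[2,3], I[3,3]^2. HN layers by μ_θ (5 steps, strictly decreasing):
  μ^(1)=14; μ^(2)=7/3; μ^(3)=-1; μ^(4)=-7/2; μ^(5)=-6

((1, 0, 0); (1, 1, 1); (0, 2, 0); (0, 1, 1); (0, 0, 2))


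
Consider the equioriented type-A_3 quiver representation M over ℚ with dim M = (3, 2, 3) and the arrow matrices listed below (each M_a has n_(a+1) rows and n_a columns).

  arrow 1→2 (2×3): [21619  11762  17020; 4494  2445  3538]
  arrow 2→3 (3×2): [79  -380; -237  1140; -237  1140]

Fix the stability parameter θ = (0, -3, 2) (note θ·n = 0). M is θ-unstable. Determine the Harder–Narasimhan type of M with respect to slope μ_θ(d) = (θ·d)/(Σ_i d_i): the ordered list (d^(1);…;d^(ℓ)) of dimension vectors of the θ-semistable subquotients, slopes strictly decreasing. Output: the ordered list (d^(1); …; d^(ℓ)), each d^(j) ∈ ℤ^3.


Interval decomposition of M: I[1,1], I[1,2], I[1,3], I[3,3]^2.
HN type (ℓ=3): μ^(1)=2; μ^(2)=0; μ^(3)=-3/2

((0, 0, 3); (1, 0, 0); (2, 2, 0))


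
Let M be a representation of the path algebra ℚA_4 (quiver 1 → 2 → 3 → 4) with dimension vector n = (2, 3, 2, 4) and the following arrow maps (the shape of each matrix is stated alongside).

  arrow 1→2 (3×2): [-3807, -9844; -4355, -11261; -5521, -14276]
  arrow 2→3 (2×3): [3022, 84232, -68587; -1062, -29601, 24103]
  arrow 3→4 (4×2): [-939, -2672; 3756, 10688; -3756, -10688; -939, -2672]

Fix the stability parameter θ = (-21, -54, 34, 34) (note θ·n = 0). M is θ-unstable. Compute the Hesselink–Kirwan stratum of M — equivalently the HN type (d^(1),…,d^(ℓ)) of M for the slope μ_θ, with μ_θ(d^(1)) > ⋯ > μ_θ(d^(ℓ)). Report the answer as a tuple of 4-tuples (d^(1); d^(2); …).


Barcode: M ≅ I[1,3], I[1,4], I[2,2], I[4,4]^3. HN layers by μ_θ (3 steps, strictly decreasing):
  μ^(1)=34; μ^(2)=-75/2; μ^(3)=-54

((0, 0, 2, 4); (2, 2, 0, 0); (0, 1, 0, 0))


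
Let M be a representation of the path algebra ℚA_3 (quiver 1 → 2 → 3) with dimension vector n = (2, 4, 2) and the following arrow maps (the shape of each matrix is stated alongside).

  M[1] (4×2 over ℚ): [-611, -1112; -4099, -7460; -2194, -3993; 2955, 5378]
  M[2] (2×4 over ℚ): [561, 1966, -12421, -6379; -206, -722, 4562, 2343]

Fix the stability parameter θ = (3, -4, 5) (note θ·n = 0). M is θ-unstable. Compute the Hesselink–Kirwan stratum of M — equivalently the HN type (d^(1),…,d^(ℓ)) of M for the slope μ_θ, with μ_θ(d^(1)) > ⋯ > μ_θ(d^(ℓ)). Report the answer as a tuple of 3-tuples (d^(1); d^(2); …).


Via rank(M_{q-1}∘⋯∘M_p): M ≅ I[1,3]^2, I[2,2]^2.
μ_θ-semistable layers: μ^(1)=5; μ^(2)=-1/2; μ^(3)=-4

((0, 0, 2); (2, 2, 0); (0, 2, 0))


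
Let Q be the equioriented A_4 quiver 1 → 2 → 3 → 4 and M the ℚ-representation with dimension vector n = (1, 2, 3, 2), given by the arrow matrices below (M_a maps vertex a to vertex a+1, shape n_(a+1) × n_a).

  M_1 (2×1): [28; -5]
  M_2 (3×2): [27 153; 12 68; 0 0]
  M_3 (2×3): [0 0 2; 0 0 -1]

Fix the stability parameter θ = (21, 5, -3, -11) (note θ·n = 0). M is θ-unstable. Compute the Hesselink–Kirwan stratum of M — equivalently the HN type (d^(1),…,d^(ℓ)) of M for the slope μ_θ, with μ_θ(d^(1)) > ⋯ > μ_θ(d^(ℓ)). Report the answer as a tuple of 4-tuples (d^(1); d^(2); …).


Interval decomposition of M: I[1,3], I[2,2], I[3,3], I[3,4], I[4,4].
HN type (ℓ=5): μ^(1)=23/3; μ^(2)=5; μ^(3)=-3; μ^(4)=-7; μ^(5)=-11

((1, 1, 1, 0); (0, 1, 0, 0); (0, 0, 1, 0); (0, 0, 1, 1); (0, 0, 0, 1))


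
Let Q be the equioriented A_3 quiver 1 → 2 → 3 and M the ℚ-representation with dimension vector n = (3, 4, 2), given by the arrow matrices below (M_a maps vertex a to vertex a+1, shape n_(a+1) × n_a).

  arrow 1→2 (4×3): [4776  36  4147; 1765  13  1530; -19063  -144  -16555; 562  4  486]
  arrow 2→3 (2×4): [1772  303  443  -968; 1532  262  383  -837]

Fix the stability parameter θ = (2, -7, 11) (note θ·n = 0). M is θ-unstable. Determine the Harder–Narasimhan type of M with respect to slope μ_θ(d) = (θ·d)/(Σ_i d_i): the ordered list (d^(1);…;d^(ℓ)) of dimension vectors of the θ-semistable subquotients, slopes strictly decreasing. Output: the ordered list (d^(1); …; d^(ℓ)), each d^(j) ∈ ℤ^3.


Barcode: M ≅ I[1,2], I[1,3]^2, I[2,2]. HN layers by μ_θ (3 steps, strictly decreasing):
  μ^(1)=11; μ^(2)=-5/2; μ^(3)=-7

((0, 0, 2); (3, 3, 0); (0, 1, 0))


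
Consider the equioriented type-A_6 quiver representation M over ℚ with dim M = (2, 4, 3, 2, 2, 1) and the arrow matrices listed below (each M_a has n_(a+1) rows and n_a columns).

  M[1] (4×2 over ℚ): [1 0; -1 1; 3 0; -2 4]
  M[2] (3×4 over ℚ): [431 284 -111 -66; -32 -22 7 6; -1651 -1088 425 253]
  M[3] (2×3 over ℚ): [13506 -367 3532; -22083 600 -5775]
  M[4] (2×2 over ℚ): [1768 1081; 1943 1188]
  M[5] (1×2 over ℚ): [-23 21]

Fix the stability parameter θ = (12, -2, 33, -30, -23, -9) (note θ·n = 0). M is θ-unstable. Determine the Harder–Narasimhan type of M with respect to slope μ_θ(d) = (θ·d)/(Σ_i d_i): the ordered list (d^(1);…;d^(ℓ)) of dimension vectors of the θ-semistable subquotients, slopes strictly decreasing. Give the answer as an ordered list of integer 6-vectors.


Via rank(M_{q-1}∘⋯∘M_p): M ≅ I[1,5], I[1,6], I[2,2], I[2,3].
μ_θ-semistable layers: μ^(1)=33; μ^(2)=-2; μ^(3)=-19/6

((0, 0, 1, 0, 0, 0); (1, 3, 1, 1, 1, 0); (1, 1, 1, 1, 1, 1))


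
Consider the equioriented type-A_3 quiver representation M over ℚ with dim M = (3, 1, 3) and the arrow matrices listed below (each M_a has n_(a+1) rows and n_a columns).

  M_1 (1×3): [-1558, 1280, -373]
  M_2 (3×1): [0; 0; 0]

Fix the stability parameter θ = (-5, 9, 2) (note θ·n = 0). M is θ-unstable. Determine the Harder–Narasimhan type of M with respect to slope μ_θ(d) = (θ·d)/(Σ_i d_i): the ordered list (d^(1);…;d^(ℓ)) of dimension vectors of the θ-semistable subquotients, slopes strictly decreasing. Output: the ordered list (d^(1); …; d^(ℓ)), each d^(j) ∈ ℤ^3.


Via rank(M_{q-1}∘⋯∘M_p): M ≅ I[1,1]^2, I[1,2], I[3,3]^3.
μ_θ-semistable layers: μ^(1)=9; μ^(2)=2; μ^(3)=-5

((0, 1, 0); (0, 0, 3); (3, 0, 0))


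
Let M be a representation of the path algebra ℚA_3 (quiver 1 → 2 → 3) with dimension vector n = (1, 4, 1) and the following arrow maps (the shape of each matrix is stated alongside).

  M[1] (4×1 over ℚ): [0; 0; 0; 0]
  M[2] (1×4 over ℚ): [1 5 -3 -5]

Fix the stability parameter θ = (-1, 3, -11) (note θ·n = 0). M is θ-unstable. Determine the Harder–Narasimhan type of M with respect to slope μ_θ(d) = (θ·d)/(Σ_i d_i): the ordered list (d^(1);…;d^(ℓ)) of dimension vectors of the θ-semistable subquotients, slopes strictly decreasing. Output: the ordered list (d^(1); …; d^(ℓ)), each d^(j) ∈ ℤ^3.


Barcode: M ≅ I[1,1], I[2,2]^3, I[2,3]. HN layers by μ_θ (3 steps, strictly decreasing):
  μ^(1)=3; μ^(2)=-1; μ^(3)=-4

((0, 3, 0); (1, 0, 0); (0, 1, 1))


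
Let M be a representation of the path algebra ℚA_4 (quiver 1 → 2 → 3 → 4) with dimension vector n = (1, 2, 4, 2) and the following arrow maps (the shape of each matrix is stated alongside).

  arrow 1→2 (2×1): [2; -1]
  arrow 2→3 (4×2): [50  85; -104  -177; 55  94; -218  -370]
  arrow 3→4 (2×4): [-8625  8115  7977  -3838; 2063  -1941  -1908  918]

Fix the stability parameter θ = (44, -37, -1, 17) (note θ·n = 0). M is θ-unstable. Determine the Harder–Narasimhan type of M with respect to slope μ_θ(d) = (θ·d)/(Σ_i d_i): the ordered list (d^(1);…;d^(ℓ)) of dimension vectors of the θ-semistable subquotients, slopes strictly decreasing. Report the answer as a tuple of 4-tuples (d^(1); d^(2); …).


Barcode: M ≅ I[1,3], I[2,4], I[3,3], I[3,4]. HN layers by μ_θ (4 steps, strictly decreasing):
  μ^(1)=17; μ^(2)=2; μ^(3)=-1; μ^(4)=-37

((0, 0, 0, 2); (1, 1, 1, 0); (0, 0, 3, 0); (0, 1, 0, 0))


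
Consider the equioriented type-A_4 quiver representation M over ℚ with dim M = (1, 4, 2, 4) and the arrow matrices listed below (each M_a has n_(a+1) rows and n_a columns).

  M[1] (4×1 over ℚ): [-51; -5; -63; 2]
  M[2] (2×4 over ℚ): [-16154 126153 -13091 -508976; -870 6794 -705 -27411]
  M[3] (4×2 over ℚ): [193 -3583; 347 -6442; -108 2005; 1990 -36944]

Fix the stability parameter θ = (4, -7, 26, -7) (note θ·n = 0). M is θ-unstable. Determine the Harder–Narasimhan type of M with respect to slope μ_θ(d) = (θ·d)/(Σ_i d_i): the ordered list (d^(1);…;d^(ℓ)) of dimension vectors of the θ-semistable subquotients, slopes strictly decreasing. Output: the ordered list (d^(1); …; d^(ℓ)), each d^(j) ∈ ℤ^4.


Via rank(M_{q-1}∘⋯∘M_p): M ≅ I[1,4], I[2,2]^2, I[2,4], I[4,4]^2.
μ_θ-semistable layers: μ^(1)=19/2; μ^(2)=-3/2; μ^(3)=-7

((0, 0, 2, 2); (1, 1, 0, 0); (0, 3, 0, 2))


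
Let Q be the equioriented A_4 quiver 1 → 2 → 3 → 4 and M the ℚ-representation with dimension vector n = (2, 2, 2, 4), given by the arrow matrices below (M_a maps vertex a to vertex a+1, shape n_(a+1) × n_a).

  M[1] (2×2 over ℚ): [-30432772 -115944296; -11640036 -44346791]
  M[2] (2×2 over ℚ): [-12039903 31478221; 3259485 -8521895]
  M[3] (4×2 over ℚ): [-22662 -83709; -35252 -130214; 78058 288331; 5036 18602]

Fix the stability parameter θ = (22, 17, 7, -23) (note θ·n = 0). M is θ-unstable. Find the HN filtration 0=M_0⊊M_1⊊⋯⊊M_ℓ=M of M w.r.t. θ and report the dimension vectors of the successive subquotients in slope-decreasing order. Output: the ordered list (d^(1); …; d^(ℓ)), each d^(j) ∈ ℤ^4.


Barcode: M ≅ I[1,2], I[1,4], I[3,3], I[4,4]^3. HN layers by μ_θ (4 steps, strictly decreasing):
  μ^(1)=39/2; μ^(2)=7; μ^(3)=23/4; μ^(4)=-23

((1, 1, 0, 0); (0, 0, 1, 0); (1, 1, 1, 1); (0, 0, 0, 3))


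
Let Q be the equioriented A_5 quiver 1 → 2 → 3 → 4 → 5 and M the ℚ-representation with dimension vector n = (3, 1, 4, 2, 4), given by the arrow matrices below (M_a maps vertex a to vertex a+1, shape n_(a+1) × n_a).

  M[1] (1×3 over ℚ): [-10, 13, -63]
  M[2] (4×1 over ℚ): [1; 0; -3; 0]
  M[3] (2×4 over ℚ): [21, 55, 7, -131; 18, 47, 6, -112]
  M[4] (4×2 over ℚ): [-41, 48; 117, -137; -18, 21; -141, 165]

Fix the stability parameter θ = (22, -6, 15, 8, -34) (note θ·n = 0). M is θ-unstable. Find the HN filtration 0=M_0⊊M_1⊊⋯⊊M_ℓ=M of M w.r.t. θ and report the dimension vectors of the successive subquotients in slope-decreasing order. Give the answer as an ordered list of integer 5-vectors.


Interval decomposition of M: I[1,1]^2, I[1,3], I[3,3], I[3,5]^2, I[5,5]^2.
HN type (ℓ=5): μ^(1)=22; μ^(2)=15; μ^(3)=8; μ^(4)=-11/3; μ^(5)=-34

((2, 0, 0, 0, 0); (0, 0, 2, 0, 0); (1, 1, 0, 0, 0); (0, 0, 2, 2, 2); (0, 0, 0, 0, 2))


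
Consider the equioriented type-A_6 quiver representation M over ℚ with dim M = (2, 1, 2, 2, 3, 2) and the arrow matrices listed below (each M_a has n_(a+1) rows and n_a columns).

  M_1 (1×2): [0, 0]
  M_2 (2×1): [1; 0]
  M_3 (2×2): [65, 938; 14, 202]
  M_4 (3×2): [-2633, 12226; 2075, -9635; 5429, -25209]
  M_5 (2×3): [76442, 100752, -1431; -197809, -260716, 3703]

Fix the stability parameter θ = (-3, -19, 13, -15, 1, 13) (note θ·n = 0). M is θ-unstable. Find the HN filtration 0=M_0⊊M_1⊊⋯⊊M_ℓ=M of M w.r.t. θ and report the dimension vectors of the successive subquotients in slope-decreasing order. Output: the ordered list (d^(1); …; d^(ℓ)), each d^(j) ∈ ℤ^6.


Barcode: M ≅ I[1,1]^2, I[2,6], I[3,6], I[5,5]. HN layers by μ_θ (5 steps, strictly decreasing):
  μ^(1)=13; μ^(2)=1; μ^(3)=-1; μ^(4)=-3; μ^(5)=-19

((0, 0, 0, 0, 0, 2); (0, 0, 0, 0, 3, 0); (0, 0, 2, 2, 0, 0); (2, 0, 0, 0, 0, 0); (0, 1, 0, 0, 0, 0))


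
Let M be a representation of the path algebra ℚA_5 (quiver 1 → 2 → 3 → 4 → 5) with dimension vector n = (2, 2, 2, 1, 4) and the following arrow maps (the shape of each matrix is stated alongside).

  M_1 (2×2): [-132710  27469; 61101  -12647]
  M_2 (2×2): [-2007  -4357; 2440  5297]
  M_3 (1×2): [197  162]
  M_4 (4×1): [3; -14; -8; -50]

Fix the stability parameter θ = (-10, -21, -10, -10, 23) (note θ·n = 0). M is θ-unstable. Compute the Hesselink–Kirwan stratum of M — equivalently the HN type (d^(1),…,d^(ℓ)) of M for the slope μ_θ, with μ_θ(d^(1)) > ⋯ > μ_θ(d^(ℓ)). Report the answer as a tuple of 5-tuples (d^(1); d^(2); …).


Barcode: M ≅ I[1,3], I[1,5], I[5,5]^3. HN layers by μ_θ (3 steps, strictly decreasing):
  μ^(1)=23; μ^(2)=-10; μ^(3)=-31/2

((0, 0, 0, 0, 4); (0, 0, 2, 1, 0); (2, 2, 0, 0, 0))


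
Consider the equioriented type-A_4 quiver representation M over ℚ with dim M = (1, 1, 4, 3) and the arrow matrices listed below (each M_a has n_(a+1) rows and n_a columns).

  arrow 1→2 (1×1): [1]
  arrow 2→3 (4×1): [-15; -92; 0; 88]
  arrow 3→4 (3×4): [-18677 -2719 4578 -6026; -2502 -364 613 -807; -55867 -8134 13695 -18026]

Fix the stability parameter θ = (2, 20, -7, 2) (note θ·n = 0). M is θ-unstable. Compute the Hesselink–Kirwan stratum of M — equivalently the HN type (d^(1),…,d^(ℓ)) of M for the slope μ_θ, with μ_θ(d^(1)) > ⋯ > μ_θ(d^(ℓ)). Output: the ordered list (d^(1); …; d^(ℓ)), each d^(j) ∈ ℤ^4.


Interval decomposition of M: I[1,4], I[3,3], I[3,4]^2.
HN type (ℓ=3): μ^(1)=5; μ^(2)=2; μ^(3)=-7

((0, 1, 1, 1); (1, 0, 0, 2); (0, 0, 3, 0))


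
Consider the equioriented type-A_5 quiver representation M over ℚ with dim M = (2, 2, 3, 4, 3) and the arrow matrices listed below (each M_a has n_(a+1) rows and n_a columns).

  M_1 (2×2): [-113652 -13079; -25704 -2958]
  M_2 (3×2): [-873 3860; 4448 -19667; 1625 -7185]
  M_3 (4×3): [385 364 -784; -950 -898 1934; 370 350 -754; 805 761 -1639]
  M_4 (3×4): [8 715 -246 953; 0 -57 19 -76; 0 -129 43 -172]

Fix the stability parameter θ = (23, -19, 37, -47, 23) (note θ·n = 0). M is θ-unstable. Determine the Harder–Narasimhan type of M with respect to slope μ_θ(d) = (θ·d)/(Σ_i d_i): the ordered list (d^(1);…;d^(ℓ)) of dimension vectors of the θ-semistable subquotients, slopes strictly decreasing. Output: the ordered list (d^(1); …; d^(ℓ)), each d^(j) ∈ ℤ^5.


Interval decomposition of M: I[1,1], I[1,4], I[2,3], I[3,5], I[4,4], I[4,5], I[5,5].
HN type (ℓ=6): μ^(1)=37; μ^(2)=23; μ^(3)=-3/2; μ^(4)=-5; μ^(5)=-19; μ^(6)=-47

((0, 0, 1, 0, 0); (1, 0, 0, 0, 3); (1, 1, 1, 1, 0); (0, 0, 1, 1, 0); (0, 1, 0, 0, 0); (0, 0, 0, 2, 0))


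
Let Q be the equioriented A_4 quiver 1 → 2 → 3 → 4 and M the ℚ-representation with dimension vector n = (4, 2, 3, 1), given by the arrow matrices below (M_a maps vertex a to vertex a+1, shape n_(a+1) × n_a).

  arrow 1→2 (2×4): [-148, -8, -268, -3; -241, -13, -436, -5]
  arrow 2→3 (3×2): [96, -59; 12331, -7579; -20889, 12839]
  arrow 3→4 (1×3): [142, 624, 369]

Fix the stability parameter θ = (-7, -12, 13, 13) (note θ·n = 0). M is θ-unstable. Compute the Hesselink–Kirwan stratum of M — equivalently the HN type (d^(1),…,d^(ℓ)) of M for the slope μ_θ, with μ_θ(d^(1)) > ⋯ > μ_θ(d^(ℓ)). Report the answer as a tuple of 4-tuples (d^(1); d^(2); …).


Interval decomposition of M: I[1,1]^2, I[1,3], I[1,4], I[3,3].
HN type (ℓ=3): μ^(1)=13; μ^(2)=-7; μ^(3)=-19/2

((0, 0, 3, 1); (2, 0, 0, 0); (2, 2, 0, 0))


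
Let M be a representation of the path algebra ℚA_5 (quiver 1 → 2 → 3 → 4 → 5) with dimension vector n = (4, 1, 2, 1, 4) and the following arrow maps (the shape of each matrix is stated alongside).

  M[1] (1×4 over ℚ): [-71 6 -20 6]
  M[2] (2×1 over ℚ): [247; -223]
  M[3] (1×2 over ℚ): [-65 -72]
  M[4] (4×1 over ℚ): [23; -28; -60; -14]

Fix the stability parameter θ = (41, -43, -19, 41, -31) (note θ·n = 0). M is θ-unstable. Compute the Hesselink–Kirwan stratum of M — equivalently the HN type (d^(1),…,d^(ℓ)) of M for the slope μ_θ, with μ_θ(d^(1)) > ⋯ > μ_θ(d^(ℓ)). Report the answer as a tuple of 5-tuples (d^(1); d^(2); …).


Barcode: M ≅ I[1,1]^3, I[1,5], I[3,3], I[5,5]^3. HN layers by μ_θ (5 steps, strictly decreasing):
  μ^(1)=41; μ^(2)=5; μ^(3)=-7; μ^(4)=-19; μ^(5)=-31

((3, 0, 0, 0, 0); (0, 0, 0, 1, 1); (1, 1, 1, 0, 0); (0, 0, 1, 0, 0); (0, 0, 0, 0, 3))


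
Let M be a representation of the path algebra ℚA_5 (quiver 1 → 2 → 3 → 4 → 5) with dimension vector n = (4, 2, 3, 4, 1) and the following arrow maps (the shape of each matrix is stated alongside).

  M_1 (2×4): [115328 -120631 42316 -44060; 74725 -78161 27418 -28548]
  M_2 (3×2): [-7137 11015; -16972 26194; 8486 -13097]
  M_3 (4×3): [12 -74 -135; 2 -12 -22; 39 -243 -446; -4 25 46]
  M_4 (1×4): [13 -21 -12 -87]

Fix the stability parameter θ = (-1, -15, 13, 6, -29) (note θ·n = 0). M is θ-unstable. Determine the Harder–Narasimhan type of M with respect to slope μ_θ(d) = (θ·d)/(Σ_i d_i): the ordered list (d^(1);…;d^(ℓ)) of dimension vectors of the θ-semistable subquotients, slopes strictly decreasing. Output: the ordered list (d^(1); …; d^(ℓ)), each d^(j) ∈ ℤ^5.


Via rank(M_{q-1}∘⋯∘M_p): M ≅ I[1,1]^2, I[1,4], I[1,5], I[3,4], I[4,4].
μ_θ-semistable layers: μ^(1)=19/2; μ^(2)=6; μ^(3)=-1; μ^(4)=-10/3; μ^(5)=-8

((0, 0, 2, 2, 0); (0, 0, 0, 1, 0); (2, 0, 0, 0, 0); (0, 0, 1, 1, 1); (2, 2, 0, 0, 0))


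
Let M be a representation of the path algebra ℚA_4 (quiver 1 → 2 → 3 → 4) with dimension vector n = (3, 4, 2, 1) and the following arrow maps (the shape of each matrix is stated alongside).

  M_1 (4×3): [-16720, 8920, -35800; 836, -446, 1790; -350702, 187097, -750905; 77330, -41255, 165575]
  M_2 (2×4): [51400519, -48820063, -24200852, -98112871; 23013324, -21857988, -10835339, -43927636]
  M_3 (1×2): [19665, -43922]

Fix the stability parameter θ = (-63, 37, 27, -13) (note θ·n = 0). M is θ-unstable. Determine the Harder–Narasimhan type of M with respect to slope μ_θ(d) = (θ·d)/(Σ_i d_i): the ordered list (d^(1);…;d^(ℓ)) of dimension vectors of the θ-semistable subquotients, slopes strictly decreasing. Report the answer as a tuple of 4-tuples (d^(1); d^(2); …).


Interval decomposition of M: I[1,1]^2, I[1,4], I[2,2]^2, I[2,3].
HN type (ℓ=4): μ^(1)=37; μ^(2)=32; μ^(3)=17; μ^(4)=-63

((0, 2, 0, 0); (0, 1, 1, 0); (0, 1, 1, 1); (3, 0, 0, 0))


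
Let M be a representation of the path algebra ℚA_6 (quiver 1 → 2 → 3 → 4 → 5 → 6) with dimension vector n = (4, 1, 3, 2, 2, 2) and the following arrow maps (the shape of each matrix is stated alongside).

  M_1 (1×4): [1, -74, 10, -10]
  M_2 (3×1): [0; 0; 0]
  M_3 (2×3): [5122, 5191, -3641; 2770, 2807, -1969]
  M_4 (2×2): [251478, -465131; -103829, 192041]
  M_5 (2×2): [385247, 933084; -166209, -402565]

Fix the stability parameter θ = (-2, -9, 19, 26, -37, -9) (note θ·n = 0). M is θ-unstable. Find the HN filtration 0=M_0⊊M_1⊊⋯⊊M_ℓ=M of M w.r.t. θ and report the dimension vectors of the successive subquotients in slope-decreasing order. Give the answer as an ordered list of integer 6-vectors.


Barcode: M ≅ I[1,1]^3, I[1,2], I[3,3], I[3,6]^2. HN layers by μ_θ (4 steps, strictly decreasing):
  μ^(1)=19; μ^(2)=-1/4; μ^(3)=-2; μ^(4)=-11/2

((0, 0, 1, 0, 0, 0); (0, 0, 2, 2, 2, 2); (3, 0, 0, 0, 0, 0); (1, 1, 0, 0, 0, 0))


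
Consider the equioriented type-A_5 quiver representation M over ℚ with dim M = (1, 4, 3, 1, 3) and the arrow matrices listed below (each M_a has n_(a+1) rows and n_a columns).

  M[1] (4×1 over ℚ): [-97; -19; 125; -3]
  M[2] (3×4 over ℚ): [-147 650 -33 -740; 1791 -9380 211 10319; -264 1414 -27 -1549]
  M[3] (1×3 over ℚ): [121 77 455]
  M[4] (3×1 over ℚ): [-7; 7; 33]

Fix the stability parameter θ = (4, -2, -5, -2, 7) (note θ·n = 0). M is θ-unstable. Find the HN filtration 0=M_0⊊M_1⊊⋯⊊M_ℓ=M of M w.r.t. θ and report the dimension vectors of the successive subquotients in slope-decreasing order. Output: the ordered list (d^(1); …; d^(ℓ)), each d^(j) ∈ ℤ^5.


Interval decomposition of M: I[1,5], I[2,2], I[2,3]^2, I[5,5]^2.
HN type (ℓ=4): μ^(1)=7; μ^(2)=-5/4; μ^(3)=-2; μ^(4)=-7/2

((0, 0, 0, 0, 3); (1, 1, 1, 1, 0); (0, 1, 0, 0, 0); (0, 2, 2, 0, 0))


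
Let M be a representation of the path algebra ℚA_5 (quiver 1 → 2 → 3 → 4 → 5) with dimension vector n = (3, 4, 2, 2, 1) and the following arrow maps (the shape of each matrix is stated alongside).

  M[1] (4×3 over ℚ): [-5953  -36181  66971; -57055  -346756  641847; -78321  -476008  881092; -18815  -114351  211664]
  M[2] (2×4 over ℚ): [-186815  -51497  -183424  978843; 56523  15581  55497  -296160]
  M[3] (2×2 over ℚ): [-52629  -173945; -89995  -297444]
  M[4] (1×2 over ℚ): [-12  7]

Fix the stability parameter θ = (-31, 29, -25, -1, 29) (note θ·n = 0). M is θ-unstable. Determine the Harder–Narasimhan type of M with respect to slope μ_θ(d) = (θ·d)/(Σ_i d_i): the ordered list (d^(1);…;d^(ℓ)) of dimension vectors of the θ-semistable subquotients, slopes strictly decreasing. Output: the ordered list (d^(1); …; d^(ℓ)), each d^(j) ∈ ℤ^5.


Barcode: M ≅ I[1,2], I[1,4], I[1,5], I[2,2]. HN layers by μ_θ (3 steps, strictly decreasing):
  μ^(1)=29; μ^(2)=1; μ^(3)=-31

((0, 2, 0, 0, 1); (0, 2, 2, 2, 0); (3, 0, 0, 0, 0))


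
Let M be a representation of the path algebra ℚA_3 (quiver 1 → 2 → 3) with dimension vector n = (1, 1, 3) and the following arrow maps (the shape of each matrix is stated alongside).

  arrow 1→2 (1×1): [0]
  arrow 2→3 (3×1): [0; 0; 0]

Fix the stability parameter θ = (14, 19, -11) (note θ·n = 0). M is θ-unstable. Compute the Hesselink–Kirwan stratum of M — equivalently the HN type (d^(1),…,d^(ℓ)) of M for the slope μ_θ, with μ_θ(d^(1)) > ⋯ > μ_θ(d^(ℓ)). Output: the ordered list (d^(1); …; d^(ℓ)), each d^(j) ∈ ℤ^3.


Barcode: M ≅ I[1,1], I[2,2], I[3,3]^3. HN layers by μ_θ (3 steps, strictly decreasing):
  μ^(1)=19; μ^(2)=14; μ^(3)=-11

((0, 1, 0); (1, 0, 0); (0, 0, 3))


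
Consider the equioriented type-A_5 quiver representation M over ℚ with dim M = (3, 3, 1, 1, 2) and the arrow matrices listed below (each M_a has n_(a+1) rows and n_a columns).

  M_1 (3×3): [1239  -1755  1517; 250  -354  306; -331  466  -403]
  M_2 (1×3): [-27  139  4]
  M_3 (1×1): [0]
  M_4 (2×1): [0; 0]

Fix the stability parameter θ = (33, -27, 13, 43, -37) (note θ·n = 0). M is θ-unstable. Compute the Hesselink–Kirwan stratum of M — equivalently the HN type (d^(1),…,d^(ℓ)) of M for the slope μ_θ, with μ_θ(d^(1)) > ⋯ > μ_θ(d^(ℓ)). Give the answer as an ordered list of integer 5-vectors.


Barcode: M ≅ I[1,2]^2, I[1,3], I[4,4], I[5,5]^2. HN layers by μ_θ (4 steps, strictly decreasing):
  μ^(1)=43; μ^(2)=13; μ^(3)=3; μ^(4)=-37

((0, 0, 0, 1, 0); (0, 0, 1, 0, 0); (3, 3, 0, 0, 0); (0, 0, 0, 0, 2))


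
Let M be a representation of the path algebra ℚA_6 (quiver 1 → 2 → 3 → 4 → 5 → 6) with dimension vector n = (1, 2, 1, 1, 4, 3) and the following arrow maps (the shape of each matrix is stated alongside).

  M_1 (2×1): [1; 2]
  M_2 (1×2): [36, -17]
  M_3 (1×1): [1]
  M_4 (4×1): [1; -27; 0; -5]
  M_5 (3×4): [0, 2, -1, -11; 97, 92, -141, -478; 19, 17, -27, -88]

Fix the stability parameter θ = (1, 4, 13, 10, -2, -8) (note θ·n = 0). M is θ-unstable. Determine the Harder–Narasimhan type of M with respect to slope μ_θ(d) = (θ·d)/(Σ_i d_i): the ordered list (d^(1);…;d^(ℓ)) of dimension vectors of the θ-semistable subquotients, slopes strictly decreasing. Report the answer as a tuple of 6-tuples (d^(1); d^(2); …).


Interval decomposition of M: I[1,6], I[2,2], I[5,5], I[5,6]^2.
HN type (ℓ=5): μ^(1)=4; μ^(2)=17/5; μ^(3)=1; μ^(4)=-2; μ^(5)=-5

((0, 1, 0, 0, 0, 0); (0, 1, 1, 1, 1, 1); (1, 0, 0, 0, 0, 0); (0, 0, 0, 0, 1, 0); (0, 0, 0, 0, 2, 2))


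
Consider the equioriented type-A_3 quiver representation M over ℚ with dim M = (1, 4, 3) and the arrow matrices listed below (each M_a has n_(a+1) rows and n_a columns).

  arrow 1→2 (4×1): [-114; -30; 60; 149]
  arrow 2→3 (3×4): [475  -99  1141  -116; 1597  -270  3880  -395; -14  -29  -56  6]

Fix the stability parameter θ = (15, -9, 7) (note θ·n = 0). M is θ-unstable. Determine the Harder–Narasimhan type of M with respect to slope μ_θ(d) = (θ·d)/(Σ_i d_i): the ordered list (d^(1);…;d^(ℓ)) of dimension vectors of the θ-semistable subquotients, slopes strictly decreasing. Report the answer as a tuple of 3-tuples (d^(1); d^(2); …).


Barcode: M ≅ I[1,3], I[2,2], I[2,3]^2. HN layers by μ_θ (3 steps, strictly decreasing):
  μ^(1)=7; μ^(2)=3; μ^(3)=-9

((0, 0, 3); (1, 1, 0); (0, 3, 0))


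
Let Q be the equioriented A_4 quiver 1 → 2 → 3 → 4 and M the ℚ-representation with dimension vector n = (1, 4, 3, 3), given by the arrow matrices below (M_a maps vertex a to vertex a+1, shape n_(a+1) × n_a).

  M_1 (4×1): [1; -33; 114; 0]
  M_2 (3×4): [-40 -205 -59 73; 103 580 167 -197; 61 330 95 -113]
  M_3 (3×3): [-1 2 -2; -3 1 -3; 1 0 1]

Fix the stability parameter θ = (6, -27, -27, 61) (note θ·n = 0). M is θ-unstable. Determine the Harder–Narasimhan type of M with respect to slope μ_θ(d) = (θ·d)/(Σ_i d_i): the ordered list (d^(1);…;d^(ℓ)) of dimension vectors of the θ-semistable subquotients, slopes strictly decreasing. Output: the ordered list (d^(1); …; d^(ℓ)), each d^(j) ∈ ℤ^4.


Interval decomposition of M: I[1,4], I[2,2], I[2,4]^2.
HN type (ℓ=3): μ^(1)=61; μ^(2)=-16; μ^(3)=-27

((0, 0, 0, 3); (1, 1, 1, 0); (0, 3, 2, 0))


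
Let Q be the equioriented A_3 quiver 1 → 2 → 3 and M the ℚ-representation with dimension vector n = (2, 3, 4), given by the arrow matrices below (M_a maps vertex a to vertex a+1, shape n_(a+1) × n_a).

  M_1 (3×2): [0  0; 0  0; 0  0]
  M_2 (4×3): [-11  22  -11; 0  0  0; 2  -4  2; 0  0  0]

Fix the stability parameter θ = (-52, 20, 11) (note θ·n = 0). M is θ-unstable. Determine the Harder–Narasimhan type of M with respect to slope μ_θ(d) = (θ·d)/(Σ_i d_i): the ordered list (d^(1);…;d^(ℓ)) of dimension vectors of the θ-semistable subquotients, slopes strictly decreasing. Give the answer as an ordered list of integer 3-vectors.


Barcode: M ≅ I[1,1]^2, I[2,2]^2, I[2,3], I[3,3]^3. HN layers by μ_θ (4 steps, strictly decreasing):
  μ^(1)=20; μ^(2)=31/2; μ^(3)=11; μ^(4)=-52

((0, 2, 0); (0, 1, 1); (0, 0, 3); (2, 0, 0))


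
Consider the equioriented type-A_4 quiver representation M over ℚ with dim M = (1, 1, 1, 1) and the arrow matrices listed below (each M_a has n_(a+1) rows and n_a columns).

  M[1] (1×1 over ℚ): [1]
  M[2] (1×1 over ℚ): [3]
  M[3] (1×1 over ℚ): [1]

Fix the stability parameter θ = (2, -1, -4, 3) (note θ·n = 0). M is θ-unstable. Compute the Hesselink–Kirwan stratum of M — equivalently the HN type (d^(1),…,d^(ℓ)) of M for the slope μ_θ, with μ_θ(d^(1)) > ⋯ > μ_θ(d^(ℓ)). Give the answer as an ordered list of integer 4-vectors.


Via rank(M_{q-1}∘⋯∘M_p): M ≅ I[1,4].
μ_θ-semistable layers: μ^(1)=3; μ^(2)=-1

((0, 0, 0, 1); (1, 1, 1, 0))


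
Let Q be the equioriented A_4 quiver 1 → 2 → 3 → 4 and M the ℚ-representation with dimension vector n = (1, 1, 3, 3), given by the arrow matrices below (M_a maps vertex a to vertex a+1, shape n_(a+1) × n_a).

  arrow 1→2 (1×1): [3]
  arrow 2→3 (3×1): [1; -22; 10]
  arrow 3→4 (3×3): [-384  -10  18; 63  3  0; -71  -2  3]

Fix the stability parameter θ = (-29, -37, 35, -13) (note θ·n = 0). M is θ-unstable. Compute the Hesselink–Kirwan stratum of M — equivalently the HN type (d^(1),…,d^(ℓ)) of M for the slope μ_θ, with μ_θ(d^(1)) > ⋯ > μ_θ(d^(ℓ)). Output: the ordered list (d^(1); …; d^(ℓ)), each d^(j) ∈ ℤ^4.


Barcode: M ≅ I[1,4], I[3,3], I[3,4], I[4,4]. HN layers by μ_θ (4 steps, strictly decreasing):
  μ^(1)=35; μ^(2)=11; μ^(3)=-13; μ^(4)=-33

((0, 0, 1, 0); (0, 0, 2, 2); (0, 0, 0, 1); (1, 1, 0, 0))


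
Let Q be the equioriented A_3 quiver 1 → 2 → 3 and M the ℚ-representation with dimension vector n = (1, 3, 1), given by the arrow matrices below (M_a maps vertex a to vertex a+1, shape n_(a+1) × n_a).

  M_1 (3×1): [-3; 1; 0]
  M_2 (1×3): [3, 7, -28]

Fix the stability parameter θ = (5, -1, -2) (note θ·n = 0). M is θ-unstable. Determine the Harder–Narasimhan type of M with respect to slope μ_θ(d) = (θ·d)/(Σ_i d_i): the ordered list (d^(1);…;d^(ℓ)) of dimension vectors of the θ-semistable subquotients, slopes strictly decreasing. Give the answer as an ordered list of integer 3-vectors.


Barcode: M ≅ I[1,3], I[2,2]^2. HN layers by μ_θ (2 steps, strictly decreasing):
  μ^(1)=2/3; μ^(2)=-1

((1, 1, 1); (0, 2, 0))


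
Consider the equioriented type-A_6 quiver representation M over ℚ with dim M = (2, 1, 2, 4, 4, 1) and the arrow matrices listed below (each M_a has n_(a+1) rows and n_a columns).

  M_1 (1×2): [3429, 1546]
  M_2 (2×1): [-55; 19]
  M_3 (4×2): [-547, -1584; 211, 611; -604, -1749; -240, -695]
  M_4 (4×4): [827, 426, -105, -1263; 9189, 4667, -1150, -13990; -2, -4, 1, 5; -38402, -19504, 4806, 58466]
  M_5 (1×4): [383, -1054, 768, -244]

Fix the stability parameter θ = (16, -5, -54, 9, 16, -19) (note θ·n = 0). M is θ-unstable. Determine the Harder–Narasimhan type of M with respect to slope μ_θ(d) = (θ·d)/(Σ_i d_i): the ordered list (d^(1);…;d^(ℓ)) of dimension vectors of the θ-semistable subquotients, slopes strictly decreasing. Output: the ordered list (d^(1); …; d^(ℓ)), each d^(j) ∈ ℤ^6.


Via rank(M_{q-1}∘⋯∘M_p): M ≅ I[1,1], I[1,6], I[3,5], I[4,4], I[4,5], I[5,5].
μ_θ-semistable layers: μ^(1)=16; μ^(2)=9; μ^(3)=2; μ^(4)=-43/3; μ^(5)=-54

((1, 0, 0, 0, 3, 0); (0, 0, 0, 3, 0, 0); (0, 0, 0, 1, 1, 1); (1, 1, 1, 0, 0, 0); (0, 0, 1, 0, 0, 0))


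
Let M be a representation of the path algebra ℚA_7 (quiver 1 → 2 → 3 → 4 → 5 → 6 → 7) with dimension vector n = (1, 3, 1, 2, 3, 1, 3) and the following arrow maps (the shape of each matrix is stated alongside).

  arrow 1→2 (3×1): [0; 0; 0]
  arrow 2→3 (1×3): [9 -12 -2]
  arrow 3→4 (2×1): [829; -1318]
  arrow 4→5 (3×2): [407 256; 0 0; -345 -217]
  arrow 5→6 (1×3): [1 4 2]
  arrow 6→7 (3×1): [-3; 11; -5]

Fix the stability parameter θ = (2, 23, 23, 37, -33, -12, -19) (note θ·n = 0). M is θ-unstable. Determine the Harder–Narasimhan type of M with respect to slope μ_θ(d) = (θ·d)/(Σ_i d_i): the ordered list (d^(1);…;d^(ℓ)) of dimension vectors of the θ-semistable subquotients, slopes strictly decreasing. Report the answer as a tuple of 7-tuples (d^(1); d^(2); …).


Interval decomposition of M: I[1,1], I[2,2]^2, I[2,7], I[4,5], I[5,5], I[7,7]^2.
HN type (ℓ=5): μ^(1)=23; μ^(2)=19/6; μ^(3)=2; μ^(4)=-19; μ^(5)=-33

((0, 2, 0, 0, 0, 0, 0); (0, 1, 1, 1, 1, 1, 1); (1, 0, 0, 1, 1, 0, 0); (0, 0, 0, 0, 0, 0, 2); (0, 0, 0, 0, 1, 0, 0))


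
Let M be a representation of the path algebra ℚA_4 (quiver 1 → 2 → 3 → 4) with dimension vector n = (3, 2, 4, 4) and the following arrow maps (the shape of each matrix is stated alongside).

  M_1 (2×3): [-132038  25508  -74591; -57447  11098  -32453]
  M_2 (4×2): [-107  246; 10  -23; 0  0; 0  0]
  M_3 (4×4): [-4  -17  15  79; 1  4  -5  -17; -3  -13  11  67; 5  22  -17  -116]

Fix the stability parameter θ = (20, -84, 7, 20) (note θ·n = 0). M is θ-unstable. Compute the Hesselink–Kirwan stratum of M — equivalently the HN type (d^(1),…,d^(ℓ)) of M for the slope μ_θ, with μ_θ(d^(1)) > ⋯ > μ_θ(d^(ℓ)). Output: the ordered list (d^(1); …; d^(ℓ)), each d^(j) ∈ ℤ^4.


Barcode: M ≅ I[1,1], I[1,4]^2, I[3,4]^2. HN layers by μ_θ (3 steps, strictly decreasing):
  μ^(1)=20; μ^(2)=7; μ^(3)=-32

((1, 0, 0, 4); (0, 0, 4, 0); (2, 2, 0, 0))


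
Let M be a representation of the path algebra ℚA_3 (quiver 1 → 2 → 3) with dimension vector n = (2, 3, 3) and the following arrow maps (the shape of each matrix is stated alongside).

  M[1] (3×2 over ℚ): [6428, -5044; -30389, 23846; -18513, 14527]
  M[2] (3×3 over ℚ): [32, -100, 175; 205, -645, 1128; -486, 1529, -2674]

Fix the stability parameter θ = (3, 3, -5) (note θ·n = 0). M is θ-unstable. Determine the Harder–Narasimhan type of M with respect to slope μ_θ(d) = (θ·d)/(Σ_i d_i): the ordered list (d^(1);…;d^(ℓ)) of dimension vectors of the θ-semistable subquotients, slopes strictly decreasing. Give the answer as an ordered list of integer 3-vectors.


Barcode: M ≅ I[1,3]^2, I[2,3]. HN layers by μ_θ (2 steps, strictly decreasing):
  μ^(1)=1/3; μ^(2)=-1

((2, 2, 2); (0, 1, 1))
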